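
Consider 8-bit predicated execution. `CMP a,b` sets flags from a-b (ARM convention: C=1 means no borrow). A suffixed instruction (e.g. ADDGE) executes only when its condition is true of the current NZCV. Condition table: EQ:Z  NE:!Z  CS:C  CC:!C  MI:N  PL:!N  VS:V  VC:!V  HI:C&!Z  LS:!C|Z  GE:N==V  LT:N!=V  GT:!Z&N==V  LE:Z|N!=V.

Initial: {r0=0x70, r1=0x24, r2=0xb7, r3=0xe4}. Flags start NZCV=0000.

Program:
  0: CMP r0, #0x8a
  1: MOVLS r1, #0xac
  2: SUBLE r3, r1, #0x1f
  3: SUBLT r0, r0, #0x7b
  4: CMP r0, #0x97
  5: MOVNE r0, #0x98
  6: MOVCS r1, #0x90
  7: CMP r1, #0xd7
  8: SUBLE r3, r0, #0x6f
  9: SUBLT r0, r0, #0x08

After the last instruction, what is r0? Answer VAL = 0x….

[0] flags=1001 → (cmp)
[1] flags=1001 LS?T → r1=0xac
[2] flags=1001 LE?F → skip
[3] flags=1001 LT?F → skip
[4] flags=1001 → (cmp)
[5] flags=1001 NE?T → r0=0x98
[6] flags=1001 CS?F → skip
[7] flags=1000 → (cmp)
[8] flags=1000 LE?T → r3=0x29
[9] flags=1000 LT?T → r0=0x90

VAL = 0x90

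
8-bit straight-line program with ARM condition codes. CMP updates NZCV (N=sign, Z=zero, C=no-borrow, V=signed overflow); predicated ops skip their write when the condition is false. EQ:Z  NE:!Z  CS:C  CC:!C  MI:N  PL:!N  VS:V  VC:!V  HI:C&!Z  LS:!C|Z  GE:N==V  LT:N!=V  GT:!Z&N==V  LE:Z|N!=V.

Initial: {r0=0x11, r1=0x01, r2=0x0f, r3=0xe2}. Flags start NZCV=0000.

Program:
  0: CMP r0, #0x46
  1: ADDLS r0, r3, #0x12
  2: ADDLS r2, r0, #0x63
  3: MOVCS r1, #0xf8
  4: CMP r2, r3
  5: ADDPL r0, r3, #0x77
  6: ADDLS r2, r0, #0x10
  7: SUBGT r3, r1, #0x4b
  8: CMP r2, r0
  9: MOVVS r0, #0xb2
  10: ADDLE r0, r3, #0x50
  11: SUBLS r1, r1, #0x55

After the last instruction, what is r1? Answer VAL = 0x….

VAL = 0x01

[0] flags=1000 → (cmp)
[1] flags=1000 LS?T → r0=0xf4
[2] flags=1000 LS?T → r2=0x57
[3] flags=1000 CS?F → skip
[4] flags=0000 → (cmp)
[5] flags=0000 PL?T → r0=0x59
[6] flags=0000 LS?T → r2=0x69
[7] flags=0000 GT?T → r3=0xb6
[8] flags=0010 → (cmp)
[9] flags=0010 VS?F → skip
[10] flags=0010 LE?F → skip
[11] flags=0010 LS?F → skip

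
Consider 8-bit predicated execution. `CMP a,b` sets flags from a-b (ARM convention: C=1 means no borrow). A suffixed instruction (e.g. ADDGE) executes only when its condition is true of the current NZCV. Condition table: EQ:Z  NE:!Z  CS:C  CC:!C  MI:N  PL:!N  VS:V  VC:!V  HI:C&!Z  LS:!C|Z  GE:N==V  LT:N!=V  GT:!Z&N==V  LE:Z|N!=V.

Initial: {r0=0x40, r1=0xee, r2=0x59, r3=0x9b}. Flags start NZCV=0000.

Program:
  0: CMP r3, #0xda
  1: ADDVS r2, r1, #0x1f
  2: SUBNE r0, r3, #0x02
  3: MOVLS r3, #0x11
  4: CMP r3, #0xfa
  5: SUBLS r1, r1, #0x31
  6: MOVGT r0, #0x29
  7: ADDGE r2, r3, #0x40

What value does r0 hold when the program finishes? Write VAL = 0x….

[0] flags=1000 → (cmp)
[1] flags=1000 VS?F → skip
[2] flags=1000 NE?T → r0=0x99
[3] flags=1000 LS?T → r3=0x11
[4] flags=0000 → (cmp)
[5] flags=0000 LS?T → r1=0xbd
[6] flags=0000 GT?T → r0=0x29
[7] flags=0000 GE?T → r2=0x51

VAL = 0x29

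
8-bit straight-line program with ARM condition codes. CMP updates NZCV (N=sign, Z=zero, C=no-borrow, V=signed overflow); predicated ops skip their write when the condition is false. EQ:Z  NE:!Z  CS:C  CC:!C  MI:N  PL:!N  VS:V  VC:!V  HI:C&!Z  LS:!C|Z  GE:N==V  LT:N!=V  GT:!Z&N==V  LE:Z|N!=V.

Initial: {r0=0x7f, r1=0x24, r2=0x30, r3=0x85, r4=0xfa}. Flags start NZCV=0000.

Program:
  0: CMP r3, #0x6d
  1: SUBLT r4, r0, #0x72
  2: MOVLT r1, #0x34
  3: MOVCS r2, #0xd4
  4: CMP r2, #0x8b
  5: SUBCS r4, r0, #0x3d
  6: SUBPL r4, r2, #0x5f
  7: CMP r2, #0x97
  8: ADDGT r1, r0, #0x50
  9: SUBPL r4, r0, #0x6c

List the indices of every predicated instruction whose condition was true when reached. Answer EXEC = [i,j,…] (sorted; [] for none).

[0] flags=0011 → (cmp)
[1] flags=0011 LT?T → r4=0x0d
[2] flags=0011 LT?T → r1=0x34
[3] flags=0011 CS?T → r2=0xd4
[4] flags=0010 → (cmp)
[5] flags=0010 CS?T → r4=0x42
[6] flags=0010 PL?T → r4=0x75
[7] flags=0010 → (cmp)
[8] flags=0010 GT?T → r1=0xcf
[9] flags=0010 PL?T → r4=0x13

EXEC = [1,2,3,5,6,8,9]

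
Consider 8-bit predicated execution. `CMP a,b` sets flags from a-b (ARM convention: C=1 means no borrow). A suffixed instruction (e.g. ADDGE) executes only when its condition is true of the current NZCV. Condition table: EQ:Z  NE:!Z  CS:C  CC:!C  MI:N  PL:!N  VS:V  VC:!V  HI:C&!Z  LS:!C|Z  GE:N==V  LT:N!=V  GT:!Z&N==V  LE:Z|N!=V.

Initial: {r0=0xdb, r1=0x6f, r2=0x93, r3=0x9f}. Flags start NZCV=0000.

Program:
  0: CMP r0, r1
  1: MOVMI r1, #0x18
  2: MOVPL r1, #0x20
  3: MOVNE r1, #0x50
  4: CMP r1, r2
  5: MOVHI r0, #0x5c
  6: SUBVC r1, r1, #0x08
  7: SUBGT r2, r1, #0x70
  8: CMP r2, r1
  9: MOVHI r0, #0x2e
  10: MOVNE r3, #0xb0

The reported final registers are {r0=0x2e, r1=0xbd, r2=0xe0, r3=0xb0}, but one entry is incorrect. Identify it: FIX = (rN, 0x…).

FIX = (r1, 0x50)

[0] flags=0011 → (cmp)
[1] flags=0011 MI?F → skip
[2] flags=0011 PL?T → r1=0x20
[3] flags=0011 NE?T → r1=0x50
[4] flags=1001 → (cmp)
[5] flags=1001 HI?F → skip
[6] flags=1001 VC?F → skip
[7] flags=1001 GT?T → r2=0xe0
[8] flags=1010 → (cmp)
[9] flags=1010 HI?T → r0=0x2e
[10] flags=1010 NE?T → r3=0xb0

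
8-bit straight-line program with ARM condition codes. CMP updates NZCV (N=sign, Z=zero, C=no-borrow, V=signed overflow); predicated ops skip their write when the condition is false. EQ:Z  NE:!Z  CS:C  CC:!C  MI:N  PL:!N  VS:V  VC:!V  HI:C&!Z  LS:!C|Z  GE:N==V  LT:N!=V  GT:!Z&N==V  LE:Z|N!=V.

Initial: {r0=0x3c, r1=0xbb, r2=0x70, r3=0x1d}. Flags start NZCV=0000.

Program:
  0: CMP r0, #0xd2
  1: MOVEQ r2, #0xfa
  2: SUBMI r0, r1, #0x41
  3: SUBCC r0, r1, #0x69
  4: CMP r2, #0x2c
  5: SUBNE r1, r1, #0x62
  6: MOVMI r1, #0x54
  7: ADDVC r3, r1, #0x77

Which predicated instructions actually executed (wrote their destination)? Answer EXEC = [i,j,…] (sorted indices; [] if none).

EXEC = [3,5,7]

[0] flags=0000 → (cmp)
[1] flags=0000 EQ?F → skip
[2] flags=0000 MI?F → skip
[3] flags=0000 CC?T → r0=0x52
[4] flags=0010 → (cmp)
[5] flags=0010 NE?T → r1=0x59
[6] flags=0010 MI?F → skip
[7] flags=0010 VC?T → r3=0xd0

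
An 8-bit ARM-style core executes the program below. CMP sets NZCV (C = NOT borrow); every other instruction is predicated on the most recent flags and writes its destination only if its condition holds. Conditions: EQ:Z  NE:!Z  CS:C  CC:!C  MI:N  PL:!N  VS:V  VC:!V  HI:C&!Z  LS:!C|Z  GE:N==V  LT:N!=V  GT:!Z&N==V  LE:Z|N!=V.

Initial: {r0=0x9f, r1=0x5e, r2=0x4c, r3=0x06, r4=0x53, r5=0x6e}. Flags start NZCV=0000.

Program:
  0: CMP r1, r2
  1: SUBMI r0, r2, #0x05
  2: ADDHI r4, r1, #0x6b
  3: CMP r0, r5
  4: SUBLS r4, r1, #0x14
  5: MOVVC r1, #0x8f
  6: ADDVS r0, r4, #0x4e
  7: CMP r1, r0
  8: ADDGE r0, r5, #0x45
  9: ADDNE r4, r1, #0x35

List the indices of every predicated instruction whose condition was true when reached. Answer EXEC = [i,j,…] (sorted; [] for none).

[0] flags=0010 → (cmp)
[1] flags=0010 MI?F → skip
[2] flags=0010 HI?T → r4=0xc9
[3] flags=0011 → (cmp)
[4] flags=0011 LS?F → skip
[5] flags=0011 VC?F → skip
[6] flags=0011 VS?T → r0=0x17
[7] flags=0010 → (cmp)
[8] flags=0010 GE?T → r0=0xb3
[9] flags=0010 NE?T → r4=0x93

EXEC = [2,6,8,9]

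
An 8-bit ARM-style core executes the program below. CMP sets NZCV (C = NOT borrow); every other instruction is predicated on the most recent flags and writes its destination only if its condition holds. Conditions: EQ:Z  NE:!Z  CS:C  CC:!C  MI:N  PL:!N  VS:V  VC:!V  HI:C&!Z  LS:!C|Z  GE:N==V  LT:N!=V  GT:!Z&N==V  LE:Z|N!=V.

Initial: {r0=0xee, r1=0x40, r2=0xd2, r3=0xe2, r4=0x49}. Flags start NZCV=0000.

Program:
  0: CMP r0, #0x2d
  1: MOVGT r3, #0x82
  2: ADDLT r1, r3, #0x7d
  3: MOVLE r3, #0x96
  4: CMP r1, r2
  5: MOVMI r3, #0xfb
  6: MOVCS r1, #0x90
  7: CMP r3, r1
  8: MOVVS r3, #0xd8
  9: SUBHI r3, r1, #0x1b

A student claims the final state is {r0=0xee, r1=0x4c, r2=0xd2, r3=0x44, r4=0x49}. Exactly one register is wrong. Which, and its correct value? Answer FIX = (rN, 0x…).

FIX = (r1, 0x5f)

0: ✓ CMP  NZCV=1010
1: · MOVGT
2: ✓ ADDLT  r1←0x5f
3: ✓ MOVLE  r3←0x96
4: ✓ CMP  NZCV=1001
5: ✓ MOVMI  r3←0xfb
6: · MOVCS
7: ✓ CMP  NZCV=1010
8: · MOVVS
9: ✓ SUBHI  r3←0x44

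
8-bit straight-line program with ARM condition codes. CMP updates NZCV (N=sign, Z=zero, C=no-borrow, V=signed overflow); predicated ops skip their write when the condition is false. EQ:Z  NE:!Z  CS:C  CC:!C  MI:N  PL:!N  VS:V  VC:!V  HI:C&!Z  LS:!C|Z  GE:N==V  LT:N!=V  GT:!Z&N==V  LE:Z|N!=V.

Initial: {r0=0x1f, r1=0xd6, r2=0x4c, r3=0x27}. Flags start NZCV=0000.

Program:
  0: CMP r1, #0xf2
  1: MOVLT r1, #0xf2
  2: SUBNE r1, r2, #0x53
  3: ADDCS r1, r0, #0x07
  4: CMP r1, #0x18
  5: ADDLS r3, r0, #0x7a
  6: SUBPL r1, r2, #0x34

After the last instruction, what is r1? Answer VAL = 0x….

[0] flags=1000 → (cmp)
[1] flags=1000 LT?T → r1=0xf2
[2] flags=1000 NE?T → r1=0xf9
[3] flags=1000 CS?F → skip
[4] flags=1010 → (cmp)
[5] flags=1010 LS?F → skip
[6] flags=1010 PL?F → skip

VAL = 0xf9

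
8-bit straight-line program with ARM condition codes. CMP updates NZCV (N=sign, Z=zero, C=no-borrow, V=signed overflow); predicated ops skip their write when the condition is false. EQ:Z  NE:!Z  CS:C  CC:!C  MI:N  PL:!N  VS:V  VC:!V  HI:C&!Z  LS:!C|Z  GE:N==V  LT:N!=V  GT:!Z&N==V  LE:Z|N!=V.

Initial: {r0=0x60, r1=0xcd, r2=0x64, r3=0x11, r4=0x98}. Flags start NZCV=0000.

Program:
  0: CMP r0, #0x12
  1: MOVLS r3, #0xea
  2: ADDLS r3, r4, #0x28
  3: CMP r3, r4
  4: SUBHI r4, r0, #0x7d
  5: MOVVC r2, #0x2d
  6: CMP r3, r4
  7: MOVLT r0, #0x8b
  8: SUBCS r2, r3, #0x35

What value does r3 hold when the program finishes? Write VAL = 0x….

VAL = 0x11

0: ✓ CMP  NZCV=0010
1: · MOVLS
2: · ADDLS
3: ✓ CMP  NZCV=0000
4: · SUBHI
5: ✓ MOVVC  r2←0x2d
6: ✓ CMP  NZCV=0000
7: · MOVLT
8: · SUBCS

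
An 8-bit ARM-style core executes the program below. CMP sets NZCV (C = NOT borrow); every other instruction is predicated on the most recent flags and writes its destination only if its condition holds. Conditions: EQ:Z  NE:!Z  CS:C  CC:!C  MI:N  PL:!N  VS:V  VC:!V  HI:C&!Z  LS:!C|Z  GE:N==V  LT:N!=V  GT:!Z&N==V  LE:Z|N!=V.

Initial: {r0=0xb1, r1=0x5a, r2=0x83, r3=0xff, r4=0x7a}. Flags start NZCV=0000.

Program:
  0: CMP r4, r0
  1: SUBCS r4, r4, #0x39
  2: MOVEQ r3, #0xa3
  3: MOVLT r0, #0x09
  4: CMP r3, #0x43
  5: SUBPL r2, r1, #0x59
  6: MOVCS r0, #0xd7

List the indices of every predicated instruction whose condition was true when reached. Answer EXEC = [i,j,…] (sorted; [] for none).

0: ✓ CMP  NZCV=1001
1: · SUBCS
2: · MOVEQ
3: · MOVLT
4: ✓ CMP  NZCV=1010
5: · SUBPL
6: ✓ MOVCS  r0←0xd7

EXEC = [6]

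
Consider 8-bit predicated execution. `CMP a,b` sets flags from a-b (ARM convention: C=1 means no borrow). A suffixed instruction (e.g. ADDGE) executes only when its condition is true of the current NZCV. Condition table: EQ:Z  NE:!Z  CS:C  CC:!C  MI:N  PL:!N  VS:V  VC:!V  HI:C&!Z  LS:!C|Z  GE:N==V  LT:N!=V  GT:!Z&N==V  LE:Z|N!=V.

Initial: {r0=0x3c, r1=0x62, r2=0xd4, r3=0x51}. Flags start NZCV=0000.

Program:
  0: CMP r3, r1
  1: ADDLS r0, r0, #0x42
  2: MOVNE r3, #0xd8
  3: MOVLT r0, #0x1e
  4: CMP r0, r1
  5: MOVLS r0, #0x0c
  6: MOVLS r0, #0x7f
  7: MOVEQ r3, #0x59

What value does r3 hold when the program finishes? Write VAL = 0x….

VAL = 0xd8

[0] flags=1000 → (cmp)
[1] flags=1000 LS?T → r0=0x7e
[2] flags=1000 NE?T → r3=0xd8
[3] flags=1000 LT?T → r0=0x1e
[4] flags=1000 → (cmp)
[5] flags=1000 LS?T → r0=0x0c
[6] flags=1000 LS?T → r0=0x7f
[7] flags=1000 EQ?F → skip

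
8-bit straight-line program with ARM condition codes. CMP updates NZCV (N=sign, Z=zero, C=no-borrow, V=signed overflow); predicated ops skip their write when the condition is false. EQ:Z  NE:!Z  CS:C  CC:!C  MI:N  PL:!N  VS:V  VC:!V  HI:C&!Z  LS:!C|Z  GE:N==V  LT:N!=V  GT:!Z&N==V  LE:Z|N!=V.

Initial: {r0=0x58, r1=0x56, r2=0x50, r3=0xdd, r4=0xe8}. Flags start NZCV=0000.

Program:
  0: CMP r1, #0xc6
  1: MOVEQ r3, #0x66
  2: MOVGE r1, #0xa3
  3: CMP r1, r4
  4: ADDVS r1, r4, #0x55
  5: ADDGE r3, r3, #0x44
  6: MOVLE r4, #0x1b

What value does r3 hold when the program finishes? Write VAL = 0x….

VAL = 0xdd

0: ✓ CMP  NZCV=1001
1: · MOVEQ
2: ✓ MOVGE  r1←0xa3
3: ✓ CMP  NZCV=1000
4: · ADDVS
5: · ADDGE
6: ✓ MOVLE  r4←0x1b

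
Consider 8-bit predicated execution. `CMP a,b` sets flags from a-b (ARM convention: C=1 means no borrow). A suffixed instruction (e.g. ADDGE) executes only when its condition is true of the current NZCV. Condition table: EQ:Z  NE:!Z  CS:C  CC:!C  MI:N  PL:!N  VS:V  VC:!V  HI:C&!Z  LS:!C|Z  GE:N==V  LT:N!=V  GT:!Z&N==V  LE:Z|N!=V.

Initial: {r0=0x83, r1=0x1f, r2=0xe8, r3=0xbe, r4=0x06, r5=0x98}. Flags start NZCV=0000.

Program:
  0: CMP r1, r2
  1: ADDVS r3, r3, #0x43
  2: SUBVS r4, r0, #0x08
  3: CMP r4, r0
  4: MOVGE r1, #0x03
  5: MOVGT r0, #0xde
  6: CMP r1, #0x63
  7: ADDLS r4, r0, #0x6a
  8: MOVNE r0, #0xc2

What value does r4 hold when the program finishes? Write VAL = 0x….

0: ✓ CMP  NZCV=0000
1: · ADDVS
2: · SUBVS
3: ✓ CMP  NZCV=1001
4: ✓ MOVGE  r1←0x03
5: ✓ MOVGT  r0←0xde
6: ✓ CMP  NZCV=1000
7: ✓ ADDLS  r4←0x48
8: ✓ MOVNE  r0←0xc2

VAL = 0x48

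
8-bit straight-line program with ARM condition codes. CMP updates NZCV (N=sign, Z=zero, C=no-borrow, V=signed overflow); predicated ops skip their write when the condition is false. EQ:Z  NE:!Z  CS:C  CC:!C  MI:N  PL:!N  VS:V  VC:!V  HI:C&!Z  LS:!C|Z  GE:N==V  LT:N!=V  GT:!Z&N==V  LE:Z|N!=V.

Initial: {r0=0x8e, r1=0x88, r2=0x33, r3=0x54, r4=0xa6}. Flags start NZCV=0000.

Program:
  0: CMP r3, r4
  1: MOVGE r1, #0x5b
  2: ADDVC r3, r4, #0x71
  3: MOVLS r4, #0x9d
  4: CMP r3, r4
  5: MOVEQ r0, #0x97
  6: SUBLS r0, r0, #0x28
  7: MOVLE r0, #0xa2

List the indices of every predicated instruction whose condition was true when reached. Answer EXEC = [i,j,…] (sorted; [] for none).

EXEC = [1,3,6]

[0] flags=1001 → (cmp)
[1] flags=1001 GE?T → r1=0x5b
[2] flags=1001 VC?F → skip
[3] flags=1001 LS?T → r4=0x9d
[4] flags=1001 → (cmp)
[5] flags=1001 EQ?F → skip
[6] flags=1001 LS?T → r0=0x66
[7] flags=1001 LE?F → skip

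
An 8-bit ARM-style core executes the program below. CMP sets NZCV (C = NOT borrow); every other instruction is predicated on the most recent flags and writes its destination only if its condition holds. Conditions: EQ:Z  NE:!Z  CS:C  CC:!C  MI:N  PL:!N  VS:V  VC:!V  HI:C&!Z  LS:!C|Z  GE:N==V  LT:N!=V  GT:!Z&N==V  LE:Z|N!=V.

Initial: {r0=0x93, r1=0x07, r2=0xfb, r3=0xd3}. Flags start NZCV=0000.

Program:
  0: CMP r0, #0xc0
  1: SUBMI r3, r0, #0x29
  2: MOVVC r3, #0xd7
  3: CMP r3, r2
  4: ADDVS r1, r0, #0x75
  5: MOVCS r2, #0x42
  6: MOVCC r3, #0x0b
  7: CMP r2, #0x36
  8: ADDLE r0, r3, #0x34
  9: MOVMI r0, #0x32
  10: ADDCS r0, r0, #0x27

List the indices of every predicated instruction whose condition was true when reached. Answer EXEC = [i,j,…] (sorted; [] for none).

0: ✓ CMP  NZCV=1000
1: ✓ SUBMI  r3←0x6a
2: ✓ MOVVC  r3←0xd7
3: ✓ CMP  NZCV=1000
4: · ADDVS
5: · MOVCS
6: ✓ MOVCC  r3←0x0b
7: ✓ CMP  NZCV=1010
8: ✓ ADDLE  r0←0x3f
9: ✓ MOVMI  r0←0x32
10: ✓ ADDCS  r0←0x59

EXEC = [1,2,6,8,9,10]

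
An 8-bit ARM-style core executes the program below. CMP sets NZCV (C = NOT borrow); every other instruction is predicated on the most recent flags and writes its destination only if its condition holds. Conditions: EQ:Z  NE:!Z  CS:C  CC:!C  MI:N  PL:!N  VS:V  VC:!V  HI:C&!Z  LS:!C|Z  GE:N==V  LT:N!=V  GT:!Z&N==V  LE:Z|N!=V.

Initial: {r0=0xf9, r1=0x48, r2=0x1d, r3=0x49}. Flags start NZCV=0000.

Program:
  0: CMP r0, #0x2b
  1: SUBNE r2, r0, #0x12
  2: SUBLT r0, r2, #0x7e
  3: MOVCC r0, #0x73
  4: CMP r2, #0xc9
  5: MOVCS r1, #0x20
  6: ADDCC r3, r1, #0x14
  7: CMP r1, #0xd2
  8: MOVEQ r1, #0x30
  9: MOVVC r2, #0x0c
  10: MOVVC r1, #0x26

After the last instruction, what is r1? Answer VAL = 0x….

0: ✓ CMP  NZCV=1010
1: ✓ SUBNE  r2←0xe7
2: ✓ SUBLT  r0←0x69
3: · MOVCC
4: ✓ CMP  NZCV=0010
5: ✓ MOVCS  r1←0x20
6: · ADDCC
7: ✓ CMP  NZCV=0000
8: · MOVEQ
9: ✓ MOVVC  r2←0x0c
10: ✓ MOVVC  r1←0x26

VAL = 0x26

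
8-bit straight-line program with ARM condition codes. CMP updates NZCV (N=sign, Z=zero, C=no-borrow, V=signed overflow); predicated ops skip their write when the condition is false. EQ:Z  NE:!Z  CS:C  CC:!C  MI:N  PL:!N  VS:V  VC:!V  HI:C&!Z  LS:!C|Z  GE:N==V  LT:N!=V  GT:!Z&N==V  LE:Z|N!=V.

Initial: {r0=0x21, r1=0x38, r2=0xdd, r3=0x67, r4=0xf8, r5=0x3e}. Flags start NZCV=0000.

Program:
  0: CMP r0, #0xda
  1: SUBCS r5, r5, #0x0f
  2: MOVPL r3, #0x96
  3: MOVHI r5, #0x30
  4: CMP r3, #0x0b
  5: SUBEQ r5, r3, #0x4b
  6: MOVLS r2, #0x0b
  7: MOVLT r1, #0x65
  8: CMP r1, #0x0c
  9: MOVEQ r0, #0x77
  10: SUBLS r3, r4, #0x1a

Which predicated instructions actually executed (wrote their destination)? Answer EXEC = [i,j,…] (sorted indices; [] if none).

EXEC = [2,7]

[0] flags=0000 → (cmp)
[1] flags=0000 CS?F → skip
[2] flags=0000 PL?T → r3=0x96
[3] flags=0000 HI?F → skip
[4] flags=1010 → (cmp)
[5] flags=1010 EQ?F → skip
[6] flags=1010 LS?F → skip
[7] flags=1010 LT?T → r1=0x65
[8] flags=0010 → (cmp)
[9] flags=0010 EQ?F → skip
[10] flags=0010 LS?F → skip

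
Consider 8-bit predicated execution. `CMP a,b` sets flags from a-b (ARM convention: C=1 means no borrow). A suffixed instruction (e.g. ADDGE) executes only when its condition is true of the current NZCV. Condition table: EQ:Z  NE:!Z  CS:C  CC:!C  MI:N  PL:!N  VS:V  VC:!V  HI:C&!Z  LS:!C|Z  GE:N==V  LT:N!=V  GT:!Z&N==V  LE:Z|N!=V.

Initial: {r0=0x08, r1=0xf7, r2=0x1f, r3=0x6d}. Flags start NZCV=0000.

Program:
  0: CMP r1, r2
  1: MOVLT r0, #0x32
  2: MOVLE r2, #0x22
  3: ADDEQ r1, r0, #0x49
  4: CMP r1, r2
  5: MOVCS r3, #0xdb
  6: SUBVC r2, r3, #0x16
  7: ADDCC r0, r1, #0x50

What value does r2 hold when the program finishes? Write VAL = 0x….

VAL = 0xc5

[0] flags=1010 → (cmp)
[1] flags=1010 LT?T → r0=0x32
[2] flags=1010 LE?T → r2=0x22
[3] flags=1010 EQ?F → skip
[4] flags=1010 → (cmp)
[5] flags=1010 CS?T → r3=0xdb
[6] flags=1010 VC?T → r2=0xc5
[7] flags=1010 CC?F → skip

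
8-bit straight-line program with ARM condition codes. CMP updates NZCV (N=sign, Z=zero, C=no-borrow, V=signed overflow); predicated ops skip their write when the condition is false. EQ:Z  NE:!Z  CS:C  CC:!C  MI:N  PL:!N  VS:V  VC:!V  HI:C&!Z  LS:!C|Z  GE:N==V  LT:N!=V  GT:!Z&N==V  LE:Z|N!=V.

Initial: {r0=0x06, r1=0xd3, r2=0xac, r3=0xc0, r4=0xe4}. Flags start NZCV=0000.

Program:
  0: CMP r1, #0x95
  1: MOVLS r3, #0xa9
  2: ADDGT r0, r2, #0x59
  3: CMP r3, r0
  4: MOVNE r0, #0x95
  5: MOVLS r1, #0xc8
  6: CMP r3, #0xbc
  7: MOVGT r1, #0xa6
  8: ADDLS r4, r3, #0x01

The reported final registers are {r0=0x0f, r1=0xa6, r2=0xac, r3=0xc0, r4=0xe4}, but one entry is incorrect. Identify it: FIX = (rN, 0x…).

FIX = (r0, 0x95)

0: ✓ CMP  NZCV=0010
1: · MOVLS
2: ✓ ADDGT  r0←0x05
3: ✓ CMP  NZCV=1010
4: ✓ MOVNE  r0←0x95
5: · MOVLS
6: ✓ CMP  NZCV=0010
7: ✓ MOVGT  r1←0xa6
8: · ADDLS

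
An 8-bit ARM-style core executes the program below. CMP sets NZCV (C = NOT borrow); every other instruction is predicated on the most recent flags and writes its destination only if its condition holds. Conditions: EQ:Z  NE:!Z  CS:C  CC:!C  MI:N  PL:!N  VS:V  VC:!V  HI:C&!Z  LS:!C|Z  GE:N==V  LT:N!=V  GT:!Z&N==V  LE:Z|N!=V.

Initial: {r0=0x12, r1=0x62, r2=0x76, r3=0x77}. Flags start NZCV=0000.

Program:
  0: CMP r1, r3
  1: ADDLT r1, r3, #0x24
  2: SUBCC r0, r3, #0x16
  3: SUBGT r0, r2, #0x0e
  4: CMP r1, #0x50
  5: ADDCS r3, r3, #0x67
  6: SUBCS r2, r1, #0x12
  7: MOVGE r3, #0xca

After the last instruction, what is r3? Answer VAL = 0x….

0: ✓ CMP  NZCV=1000
1: ✓ ADDLT  r1←0x9b
2: ✓ SUBCC  r0←0x61
3: · SUBGT
4: ✓ CMP  NZCV=0011
5: ✓ ADDCS  r3←0xde
6: ✓ SUBCS  r2←0x89
7: · MOVGE

VAL = 0xde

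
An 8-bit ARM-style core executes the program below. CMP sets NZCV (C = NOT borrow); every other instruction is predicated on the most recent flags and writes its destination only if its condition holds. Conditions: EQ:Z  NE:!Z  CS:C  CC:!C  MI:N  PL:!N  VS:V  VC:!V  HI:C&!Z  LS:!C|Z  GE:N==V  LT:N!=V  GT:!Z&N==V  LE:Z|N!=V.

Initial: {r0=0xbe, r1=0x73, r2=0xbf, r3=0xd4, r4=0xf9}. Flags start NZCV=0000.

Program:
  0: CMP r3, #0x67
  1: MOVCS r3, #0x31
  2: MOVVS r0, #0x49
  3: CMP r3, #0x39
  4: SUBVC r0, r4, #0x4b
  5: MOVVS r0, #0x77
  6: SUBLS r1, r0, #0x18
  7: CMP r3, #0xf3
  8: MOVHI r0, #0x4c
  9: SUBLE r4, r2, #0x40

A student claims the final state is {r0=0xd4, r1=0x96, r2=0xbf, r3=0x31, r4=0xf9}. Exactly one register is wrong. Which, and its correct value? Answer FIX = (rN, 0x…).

0: ✓ CMP  NZCV=0011
1: ✓ MOVCS  r3←0x31
2: ✓ MOVVS  r0←0x49
3: ✓ CMP  NZCV=1000
4: ✓ SUBVC  r0←0xae
5: · MOVVS
6: ✓ SUBLS  r1←0x96
7: ✓ CMP  NZCV=0000
8: · MOVHI
9: · SUBLE

FIX = (r0, 0xae)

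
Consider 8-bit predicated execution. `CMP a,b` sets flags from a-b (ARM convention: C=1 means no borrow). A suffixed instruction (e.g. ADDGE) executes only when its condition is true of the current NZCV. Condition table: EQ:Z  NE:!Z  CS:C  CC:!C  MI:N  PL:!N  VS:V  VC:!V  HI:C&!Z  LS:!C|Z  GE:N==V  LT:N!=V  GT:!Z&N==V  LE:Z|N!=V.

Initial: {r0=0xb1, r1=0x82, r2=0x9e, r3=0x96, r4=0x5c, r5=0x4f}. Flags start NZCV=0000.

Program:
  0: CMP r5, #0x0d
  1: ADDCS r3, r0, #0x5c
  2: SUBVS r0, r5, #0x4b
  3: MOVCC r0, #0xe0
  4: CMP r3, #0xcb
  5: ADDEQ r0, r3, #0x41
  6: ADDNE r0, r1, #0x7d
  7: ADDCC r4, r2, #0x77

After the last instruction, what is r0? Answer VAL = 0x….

VAL = 0xff

[0] flags=0010 → (cmp)
[1] flags=0010 CS?T → r3=0x0d
[2] flags=0010 VS?F → skip
[3] flags=0010 CC?F → skip
[4] flags=0000 → (cmp)
[5] flags=0000 EQ?F → skip
[6] flags=0000 NE?T → r0=0xff
[7] flags=0000 CC?T → r4=0x15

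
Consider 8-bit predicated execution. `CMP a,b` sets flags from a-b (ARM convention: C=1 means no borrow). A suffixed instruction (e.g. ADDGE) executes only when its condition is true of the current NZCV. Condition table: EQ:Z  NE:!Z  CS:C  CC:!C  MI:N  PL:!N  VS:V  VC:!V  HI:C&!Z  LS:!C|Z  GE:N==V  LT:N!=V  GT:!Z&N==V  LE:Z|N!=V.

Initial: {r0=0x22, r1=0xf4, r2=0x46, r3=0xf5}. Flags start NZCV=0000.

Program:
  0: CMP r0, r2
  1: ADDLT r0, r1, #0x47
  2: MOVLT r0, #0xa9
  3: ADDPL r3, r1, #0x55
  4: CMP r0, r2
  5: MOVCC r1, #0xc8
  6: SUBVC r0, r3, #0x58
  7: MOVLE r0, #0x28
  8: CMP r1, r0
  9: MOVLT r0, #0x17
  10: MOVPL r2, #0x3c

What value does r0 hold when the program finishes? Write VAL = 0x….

0: ✓ CMP  NZCV=1000
1: ✓ ADDLT  r0←0x3b
2: ✓ MOVLT  r0←0xa9
3: · ADDPL
4: ✓ CMP  NZCV=0011
5: · MOVCC
6: · SUBVC
7: ✓ MOVLE  r0←0x28
8: ✓ CMP  NZCV=1010
9: ✓ MOVLT  r0←0x17
10: · MOVPL

VAL = 0x17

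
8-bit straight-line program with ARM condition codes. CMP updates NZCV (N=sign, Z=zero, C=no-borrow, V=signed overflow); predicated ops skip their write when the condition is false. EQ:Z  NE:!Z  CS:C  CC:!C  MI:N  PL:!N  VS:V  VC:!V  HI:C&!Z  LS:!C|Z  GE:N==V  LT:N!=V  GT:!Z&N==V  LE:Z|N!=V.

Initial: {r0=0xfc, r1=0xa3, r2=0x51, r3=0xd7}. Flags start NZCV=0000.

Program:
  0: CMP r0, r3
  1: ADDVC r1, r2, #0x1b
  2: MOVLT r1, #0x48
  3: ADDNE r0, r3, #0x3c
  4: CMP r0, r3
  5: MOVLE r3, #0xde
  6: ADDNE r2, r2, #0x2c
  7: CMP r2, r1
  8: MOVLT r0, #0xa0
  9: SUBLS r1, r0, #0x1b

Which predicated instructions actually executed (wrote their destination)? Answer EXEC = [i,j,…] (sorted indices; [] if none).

0: ✓ CMP  NZCV=0010
1: ✓ ADDVC  r1←0x6c
2: · MOVLT
3: ✓ ADDNE  r0←0x13
4: ✓ CMP  NZCV=0000
5: · MOVLE
6: ✓ ADDNE  r2←0x7d
7: ✓ CMP  NZCV=0010
8: · MOVLT
9: · SUBLS

EXEC = [1,3,6]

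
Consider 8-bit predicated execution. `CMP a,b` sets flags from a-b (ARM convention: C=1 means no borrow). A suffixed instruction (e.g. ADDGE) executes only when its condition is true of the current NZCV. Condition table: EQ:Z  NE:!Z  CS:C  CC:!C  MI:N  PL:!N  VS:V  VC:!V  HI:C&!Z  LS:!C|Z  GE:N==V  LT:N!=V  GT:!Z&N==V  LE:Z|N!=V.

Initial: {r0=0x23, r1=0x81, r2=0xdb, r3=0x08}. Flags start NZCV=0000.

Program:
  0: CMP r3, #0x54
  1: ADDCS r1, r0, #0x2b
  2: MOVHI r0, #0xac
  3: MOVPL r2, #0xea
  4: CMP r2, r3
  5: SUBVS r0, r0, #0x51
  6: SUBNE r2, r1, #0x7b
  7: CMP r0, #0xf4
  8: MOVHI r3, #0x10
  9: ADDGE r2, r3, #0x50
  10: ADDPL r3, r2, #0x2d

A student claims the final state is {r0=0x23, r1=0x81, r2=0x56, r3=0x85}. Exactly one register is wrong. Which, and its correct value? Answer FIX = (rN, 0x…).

[0] flags=1000 → (cmp)
[1] flags=1000 CS?F → skip
[2] flags=1000 HI?F → skip
[3] flags=1000 PL?F → skip
[4] flags=1010 → (cmp)
[5] flags=1010 VS?F → skip
[6] flags=1010 NE?T → r2=0x06
[7] flags=0000 → (cmp)
[8] flags=0000 HI?F → skip
[9] flags=0000 GE?T → r2=0x58
[10] flags=0000 PL?T → r3=0x85

FIX = (r2, 0x58)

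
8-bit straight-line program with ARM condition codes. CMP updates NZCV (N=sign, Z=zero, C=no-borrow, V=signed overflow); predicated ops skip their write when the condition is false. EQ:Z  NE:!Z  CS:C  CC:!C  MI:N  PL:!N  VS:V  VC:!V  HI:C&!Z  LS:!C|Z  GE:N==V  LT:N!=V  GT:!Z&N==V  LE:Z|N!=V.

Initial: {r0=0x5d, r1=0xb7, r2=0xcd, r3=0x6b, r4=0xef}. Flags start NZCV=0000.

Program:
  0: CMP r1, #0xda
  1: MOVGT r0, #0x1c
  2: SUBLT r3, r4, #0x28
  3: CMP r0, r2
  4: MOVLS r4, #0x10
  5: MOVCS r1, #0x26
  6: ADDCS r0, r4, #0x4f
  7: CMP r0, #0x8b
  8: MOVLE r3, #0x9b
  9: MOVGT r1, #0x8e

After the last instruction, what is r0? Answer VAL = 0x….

0: ✓ CMP  NZCV=1000
1: · MOVGT
2: ✓ SUBLT  r3←0xc7
3: ✓ CMP  NZCV=1001
4: ✓ MOVLS  r4←0x10
5: · MOVCS
6: · ADDCS
7: ✓ CMP  NZCV=1001
8: · MOVLE
9: ✓ MOVGT  r1←0x8e

VAL = 0x5d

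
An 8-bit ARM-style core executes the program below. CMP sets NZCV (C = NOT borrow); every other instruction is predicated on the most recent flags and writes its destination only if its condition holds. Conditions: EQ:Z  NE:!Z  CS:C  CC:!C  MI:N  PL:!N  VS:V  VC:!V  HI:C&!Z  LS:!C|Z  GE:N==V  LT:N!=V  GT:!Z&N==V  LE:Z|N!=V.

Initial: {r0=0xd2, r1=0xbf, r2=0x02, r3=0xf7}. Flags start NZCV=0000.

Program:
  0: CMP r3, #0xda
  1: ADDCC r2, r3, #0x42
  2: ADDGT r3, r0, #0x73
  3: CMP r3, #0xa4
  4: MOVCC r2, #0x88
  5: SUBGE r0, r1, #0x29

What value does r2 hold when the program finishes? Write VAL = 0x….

VAL = 0x88

0: ✓ CMP  NZCV=0010
1: · ADDCC
2: ✓ ADDGT  r3←0x45
3: ✓ CMP  NZCV=1001
4: ✓ MOVCC  r2←0x88
5: ✓ SUBGE  r0←0x96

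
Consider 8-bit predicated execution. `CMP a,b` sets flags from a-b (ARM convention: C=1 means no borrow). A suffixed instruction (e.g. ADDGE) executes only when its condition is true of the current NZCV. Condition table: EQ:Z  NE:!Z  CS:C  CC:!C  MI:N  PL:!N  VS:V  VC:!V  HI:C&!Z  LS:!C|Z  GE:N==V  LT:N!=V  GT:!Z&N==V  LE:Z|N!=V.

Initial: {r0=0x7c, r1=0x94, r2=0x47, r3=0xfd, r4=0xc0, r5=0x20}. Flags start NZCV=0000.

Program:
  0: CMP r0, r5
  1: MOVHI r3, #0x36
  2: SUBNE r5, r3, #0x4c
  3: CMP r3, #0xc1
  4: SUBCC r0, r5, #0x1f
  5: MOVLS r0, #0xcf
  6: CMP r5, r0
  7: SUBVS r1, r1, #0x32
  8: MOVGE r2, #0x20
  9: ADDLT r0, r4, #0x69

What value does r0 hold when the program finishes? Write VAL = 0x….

[0] flags=0010 → (cmp)
[1] flags=0010 HI?T → r3=0x36
[2] flags=0010 NE?T → r5=0xea
[3] flags=0000 → (cmp)
[4] flags=0000 CC?T → r0=0xcb
[5] flags=0000 LS?T → r0=0xcf
[6] flags=0010 → (cmp)
[7] flags=0010 VS?F → skip
[8] flags=0010 GE?T → r2=0x20
[9] flags=0010 LT?F → skip

VAL = 0xcf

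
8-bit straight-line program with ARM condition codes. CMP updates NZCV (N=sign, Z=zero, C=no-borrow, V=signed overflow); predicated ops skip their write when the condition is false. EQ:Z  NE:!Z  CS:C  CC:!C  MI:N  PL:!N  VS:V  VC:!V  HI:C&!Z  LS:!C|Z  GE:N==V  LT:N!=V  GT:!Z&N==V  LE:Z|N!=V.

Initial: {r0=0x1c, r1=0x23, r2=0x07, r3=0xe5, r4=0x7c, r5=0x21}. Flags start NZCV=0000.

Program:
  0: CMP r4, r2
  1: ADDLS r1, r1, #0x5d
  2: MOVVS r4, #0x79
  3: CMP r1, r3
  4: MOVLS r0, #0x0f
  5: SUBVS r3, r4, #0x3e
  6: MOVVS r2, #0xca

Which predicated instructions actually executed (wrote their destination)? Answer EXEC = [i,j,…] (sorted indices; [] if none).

EXEC = [4]

[0] flags=0010 → (cmp)
[1] flags=0010 LS?F → skip
[2] flags=0010 VS?F → skip
[3] flags=0000 → (cmp)
[4] flags=0000 LS?T → r0=0x0f
[5] flags=0000 VS?F → skip
[6] flags=0000 VS?F → skip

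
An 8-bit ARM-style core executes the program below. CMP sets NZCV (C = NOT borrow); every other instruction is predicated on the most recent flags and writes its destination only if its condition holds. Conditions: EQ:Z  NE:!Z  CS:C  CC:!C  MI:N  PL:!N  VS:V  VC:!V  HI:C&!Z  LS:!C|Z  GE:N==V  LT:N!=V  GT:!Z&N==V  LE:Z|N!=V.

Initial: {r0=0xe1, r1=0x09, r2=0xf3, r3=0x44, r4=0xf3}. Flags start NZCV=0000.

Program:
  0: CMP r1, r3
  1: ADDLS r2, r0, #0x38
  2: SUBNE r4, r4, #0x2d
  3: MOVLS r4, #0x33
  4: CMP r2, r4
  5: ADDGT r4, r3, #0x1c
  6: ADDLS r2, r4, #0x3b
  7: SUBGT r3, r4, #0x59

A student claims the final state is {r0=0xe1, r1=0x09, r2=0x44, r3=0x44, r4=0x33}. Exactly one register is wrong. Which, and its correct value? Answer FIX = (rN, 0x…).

0: ✓ CMP  NZCV=1000
1: ✓ ADDLS  r2←0x19
2: ✓ SUBNE  r4←0xc6
3: ✓ MOVLS  r4←0x33
4: ✓ CMP  NZCV=1000
5: · ADDGT
6: ✓ ADDLS  r2←0x6e
7: · SUBGT

FIX = (r2, 0x6e)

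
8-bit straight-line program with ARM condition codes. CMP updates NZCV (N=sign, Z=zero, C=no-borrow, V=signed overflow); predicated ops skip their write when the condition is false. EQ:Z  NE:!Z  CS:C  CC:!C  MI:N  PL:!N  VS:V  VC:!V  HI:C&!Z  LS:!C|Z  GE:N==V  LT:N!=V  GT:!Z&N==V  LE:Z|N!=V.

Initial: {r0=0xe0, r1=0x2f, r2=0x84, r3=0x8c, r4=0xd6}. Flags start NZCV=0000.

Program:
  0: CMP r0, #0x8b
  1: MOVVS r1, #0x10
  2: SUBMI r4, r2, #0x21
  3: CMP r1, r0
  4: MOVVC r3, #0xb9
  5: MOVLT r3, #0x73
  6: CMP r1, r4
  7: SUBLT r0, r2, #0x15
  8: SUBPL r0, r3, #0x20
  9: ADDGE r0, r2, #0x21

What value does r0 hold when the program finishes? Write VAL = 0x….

[0] flags=0010 → (cmp)
[1] flags=0010 VS?F → skip
[2] flags=0010 MI?F → skip
[3] flags=0000 → (cmp)
[4] flags=0000 VC?T → r3=0xb9
[5] flags=0000 LT?F → skip
[6] flags=0000 → (cmp)
[7] flags=0000 LT?F → skip
[8] flags=0000 PL?T → r0=0x99
[9] flags=0000 GE?T → r0=0xa5

VAL = 0xa5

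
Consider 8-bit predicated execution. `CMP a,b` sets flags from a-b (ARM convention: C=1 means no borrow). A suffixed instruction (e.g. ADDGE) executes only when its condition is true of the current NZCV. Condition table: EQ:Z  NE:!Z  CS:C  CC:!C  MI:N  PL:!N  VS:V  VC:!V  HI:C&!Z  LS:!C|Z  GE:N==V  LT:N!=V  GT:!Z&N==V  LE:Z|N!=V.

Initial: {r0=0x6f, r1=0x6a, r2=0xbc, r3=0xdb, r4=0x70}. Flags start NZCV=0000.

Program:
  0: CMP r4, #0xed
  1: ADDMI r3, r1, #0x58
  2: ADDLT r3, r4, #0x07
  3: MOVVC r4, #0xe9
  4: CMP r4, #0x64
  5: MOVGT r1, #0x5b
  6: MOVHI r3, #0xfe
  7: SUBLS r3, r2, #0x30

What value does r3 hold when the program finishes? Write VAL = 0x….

VAL = 0xfe

0: ✓ CMP  NZCV=1001
1: ✓ ADDMI  r3←0xc2
2: · ADDLT
3: · MOVVC
4: ✓ CMP  NZCV=0010
5: ✓ MOVGT  r1←0x5b
6: ✓ MOVHI  r3←0xfe
7: · SUBLS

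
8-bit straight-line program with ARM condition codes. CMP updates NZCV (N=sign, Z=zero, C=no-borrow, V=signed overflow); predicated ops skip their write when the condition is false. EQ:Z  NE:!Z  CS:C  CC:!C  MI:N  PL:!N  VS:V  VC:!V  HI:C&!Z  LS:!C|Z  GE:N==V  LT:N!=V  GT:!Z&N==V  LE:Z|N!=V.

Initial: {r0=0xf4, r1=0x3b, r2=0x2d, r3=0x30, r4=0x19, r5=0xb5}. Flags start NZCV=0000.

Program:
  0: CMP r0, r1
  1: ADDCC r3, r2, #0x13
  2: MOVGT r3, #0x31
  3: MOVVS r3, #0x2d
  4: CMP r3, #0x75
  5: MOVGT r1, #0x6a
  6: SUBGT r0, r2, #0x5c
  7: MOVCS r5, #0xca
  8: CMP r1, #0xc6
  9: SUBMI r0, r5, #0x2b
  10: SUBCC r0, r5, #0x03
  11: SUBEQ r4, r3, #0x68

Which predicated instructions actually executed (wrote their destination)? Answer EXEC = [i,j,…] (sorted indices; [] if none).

[0] flags=1010 → (cmp)
[1] flags=1010 CC?F → skip
[2] flags=1010 GT?F → skip
[3] flags=1010 VS?F → skip
[4] flags=1000 → (cmp)
[5] flags=1000 GT?F → skip
[6] flags=1000 GT?F → skip
[7] flags=1000 CS?F → skip
[8] flags=0000 → (cmp)
[9] flags=0000 MI?F → skip
[10] flags=0000 CC?T → r0=0xb2
[11] flags=0000 EQ?F → skip

EXEC = [10]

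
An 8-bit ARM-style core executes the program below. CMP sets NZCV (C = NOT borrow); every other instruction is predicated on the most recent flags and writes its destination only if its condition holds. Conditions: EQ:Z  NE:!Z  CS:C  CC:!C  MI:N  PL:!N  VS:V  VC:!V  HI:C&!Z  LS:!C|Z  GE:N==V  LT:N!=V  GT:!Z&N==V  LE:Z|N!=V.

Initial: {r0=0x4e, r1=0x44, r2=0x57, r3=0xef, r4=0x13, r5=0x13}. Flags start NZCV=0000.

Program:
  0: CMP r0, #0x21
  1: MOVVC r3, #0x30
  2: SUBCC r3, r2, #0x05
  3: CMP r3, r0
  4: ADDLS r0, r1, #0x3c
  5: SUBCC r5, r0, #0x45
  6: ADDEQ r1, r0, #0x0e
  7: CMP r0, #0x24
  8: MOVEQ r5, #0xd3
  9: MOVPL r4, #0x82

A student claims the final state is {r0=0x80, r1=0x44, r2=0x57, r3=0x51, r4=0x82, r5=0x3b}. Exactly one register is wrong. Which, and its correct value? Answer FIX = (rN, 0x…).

FIX = (r3, 0x30)

[0] flags=0010 → (cmp)
[1] flags=0010 VC?T → r3=0x30
[2] flags=0010 CC?F → skip
[3] flags=1000 → (cmp)
[4] flags=1000 LS?T → r0=0x80
[5] flags=1000 CC?T → r5=0x3b
[6] flags=1000 EQ?F → skip
[7] flags=0011 → (cmp)
[8] flags=0011 EQ?F → skip
[9] flags=0011 PL?T → r4=0x82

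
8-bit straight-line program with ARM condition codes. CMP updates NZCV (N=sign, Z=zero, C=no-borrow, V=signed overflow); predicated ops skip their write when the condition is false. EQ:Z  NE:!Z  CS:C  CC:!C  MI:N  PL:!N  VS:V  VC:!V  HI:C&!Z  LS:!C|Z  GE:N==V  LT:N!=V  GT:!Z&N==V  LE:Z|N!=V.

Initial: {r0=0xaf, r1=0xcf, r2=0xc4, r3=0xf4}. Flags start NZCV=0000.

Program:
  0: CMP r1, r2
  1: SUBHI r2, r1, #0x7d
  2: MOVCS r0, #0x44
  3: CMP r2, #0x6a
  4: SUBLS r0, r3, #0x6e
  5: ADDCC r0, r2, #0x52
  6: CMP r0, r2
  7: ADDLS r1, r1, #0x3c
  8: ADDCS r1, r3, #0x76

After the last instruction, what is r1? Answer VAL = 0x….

VAL = 0x6a

0: ✓ CMP  NZCV=0010
1: ✓ SUBHI  r2←0x52
2: ✓ MOVCS  r0←0x44
3: ✓ CMP  NZCV=1000
4: ✓ SUBLS  r0←0x86
5: ✓ ADDCC  r0←0xa4
6: ✓ CMP  NZCV=0011
7: · ADDLS
8: ✓ ADDCS  r1←0x6a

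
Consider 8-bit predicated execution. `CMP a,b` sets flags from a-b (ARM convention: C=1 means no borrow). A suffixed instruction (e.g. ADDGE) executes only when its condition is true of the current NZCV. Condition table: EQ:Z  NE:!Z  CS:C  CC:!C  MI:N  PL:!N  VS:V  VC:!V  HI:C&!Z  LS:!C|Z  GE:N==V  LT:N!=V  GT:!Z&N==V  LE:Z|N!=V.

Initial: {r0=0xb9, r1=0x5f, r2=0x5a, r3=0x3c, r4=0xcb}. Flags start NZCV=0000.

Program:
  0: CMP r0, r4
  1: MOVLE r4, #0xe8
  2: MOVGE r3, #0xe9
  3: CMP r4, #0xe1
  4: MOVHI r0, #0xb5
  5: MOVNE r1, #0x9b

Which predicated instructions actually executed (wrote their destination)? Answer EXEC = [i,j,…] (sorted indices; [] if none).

0: ✓ CMP  NZCV=1000
1: ✓ MOVLE  r4←0xe8
2: · MOVGE
3: ✓ CMP  NZCV=0010
4: ✓ MOVHI  r0←0xb5
5: ✓ MOVNE  r1←0x9b

EXEC = [1,4,5]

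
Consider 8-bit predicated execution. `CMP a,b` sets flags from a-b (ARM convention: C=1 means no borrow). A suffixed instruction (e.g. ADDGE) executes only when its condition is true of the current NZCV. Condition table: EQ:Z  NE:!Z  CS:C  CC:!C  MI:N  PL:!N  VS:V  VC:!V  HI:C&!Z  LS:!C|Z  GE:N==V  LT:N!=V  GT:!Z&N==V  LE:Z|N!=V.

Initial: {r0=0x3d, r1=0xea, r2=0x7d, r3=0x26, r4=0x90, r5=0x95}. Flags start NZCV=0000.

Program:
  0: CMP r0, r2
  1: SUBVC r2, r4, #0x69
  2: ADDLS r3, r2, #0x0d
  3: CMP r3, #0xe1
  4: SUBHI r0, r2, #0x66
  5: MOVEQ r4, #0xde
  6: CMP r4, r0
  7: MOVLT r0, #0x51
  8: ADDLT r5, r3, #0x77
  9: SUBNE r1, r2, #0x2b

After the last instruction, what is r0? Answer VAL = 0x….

[0] flags=1000 → (cmp)
[1] flags=1000 VC?T → r2=0x27
[2] flags=1000 LS?T → r3=0x34
[3] flags=0000 → (cmp)
[4] flags=0000 HI?F → skip
[5] flags=0000 EQ?F → skip
[6] flags=0011 → (cmp)
[7] flags=0011 LT?T → r0=0x51
[8] flags=0011 LT?T → r5=0xab
[9] flags=0011 NE?T → r1=0xfc

VAL = 0x51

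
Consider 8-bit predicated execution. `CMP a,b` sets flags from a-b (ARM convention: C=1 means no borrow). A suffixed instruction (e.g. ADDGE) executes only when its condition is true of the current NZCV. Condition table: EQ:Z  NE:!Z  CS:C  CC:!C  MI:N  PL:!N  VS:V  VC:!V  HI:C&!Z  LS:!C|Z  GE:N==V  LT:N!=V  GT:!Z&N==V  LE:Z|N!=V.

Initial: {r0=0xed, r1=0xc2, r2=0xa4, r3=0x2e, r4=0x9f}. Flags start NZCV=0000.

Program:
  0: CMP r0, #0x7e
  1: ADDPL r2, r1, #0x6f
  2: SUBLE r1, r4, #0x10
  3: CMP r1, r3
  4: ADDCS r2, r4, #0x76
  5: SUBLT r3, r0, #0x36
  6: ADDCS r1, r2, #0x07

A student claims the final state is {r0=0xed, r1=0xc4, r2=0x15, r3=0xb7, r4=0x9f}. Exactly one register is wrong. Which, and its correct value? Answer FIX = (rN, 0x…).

[0] flags=0011 → (cmp)
[1] flags=0011 PL?T → r2=0x31
[2] flags=0011 LE?T → r1=0x8f
[3] flags=0011 → (cmp)
[4] flags=0011 CS?T → r2=0x15
[5] flags=0011 LT?T → r3=0xb7
[6] flags=0011 CS?T → r1=0x1c

FIX = (r1, 0x1c)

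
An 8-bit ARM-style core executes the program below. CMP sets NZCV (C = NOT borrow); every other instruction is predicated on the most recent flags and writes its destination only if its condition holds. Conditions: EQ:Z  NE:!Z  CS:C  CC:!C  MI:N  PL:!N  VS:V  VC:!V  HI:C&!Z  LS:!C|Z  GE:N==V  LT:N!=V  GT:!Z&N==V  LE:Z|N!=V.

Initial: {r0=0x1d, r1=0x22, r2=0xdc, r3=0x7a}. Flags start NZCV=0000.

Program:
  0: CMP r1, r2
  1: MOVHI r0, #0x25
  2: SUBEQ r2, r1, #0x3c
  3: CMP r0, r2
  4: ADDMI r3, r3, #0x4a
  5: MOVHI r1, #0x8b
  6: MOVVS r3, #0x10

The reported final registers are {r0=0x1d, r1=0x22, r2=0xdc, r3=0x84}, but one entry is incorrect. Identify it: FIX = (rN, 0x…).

0: ✓ CMP  NZCV=0000
1: · MOVHI
2: · SUBEQ
3: ✓ CMP  NZCV=0000
4: · ADDMI
5: · MOVHI
6: · MOVVS

FIX = (r3, 0x7a)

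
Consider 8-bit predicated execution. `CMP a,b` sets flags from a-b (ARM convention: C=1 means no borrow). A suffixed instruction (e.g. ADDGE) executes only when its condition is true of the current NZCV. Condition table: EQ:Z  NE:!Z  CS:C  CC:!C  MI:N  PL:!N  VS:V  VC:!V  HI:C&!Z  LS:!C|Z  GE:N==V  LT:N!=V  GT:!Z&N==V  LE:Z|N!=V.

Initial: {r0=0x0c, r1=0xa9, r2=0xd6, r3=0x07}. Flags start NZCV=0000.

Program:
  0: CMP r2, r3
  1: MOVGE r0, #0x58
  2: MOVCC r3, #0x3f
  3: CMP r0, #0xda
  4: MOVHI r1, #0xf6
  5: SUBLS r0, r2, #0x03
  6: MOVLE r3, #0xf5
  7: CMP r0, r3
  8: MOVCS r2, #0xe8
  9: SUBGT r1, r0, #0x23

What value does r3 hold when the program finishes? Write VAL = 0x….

VAL = 0x07

0: ✓ CMP  NZCV=1010
1: · MOVGE
2: · MOVCC
3: ✓ CMP  NZCV=0000
4: · MOVHI
5: ✓ SUBLS  r0←0xd3
6: · MOVLE
7: ✓ CMP  NZCV=1010
8: ✓ MOVCS  r2←0xe8
9: · SUBGT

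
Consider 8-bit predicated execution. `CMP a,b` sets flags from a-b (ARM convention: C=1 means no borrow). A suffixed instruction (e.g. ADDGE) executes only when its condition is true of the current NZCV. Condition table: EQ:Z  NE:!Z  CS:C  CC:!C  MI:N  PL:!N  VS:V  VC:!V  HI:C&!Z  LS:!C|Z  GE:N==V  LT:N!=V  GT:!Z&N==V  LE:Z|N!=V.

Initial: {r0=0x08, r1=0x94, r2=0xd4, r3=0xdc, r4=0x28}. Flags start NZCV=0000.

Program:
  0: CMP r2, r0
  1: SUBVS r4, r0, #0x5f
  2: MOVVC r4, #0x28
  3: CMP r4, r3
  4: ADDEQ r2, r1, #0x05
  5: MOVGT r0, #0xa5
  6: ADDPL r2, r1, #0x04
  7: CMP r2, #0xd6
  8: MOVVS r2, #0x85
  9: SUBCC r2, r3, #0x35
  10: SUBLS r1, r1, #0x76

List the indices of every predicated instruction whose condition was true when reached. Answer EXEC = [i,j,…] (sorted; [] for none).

EXEC = [2,5,6,9,10]

0: ✓ CMP  NZCV=1010
1: · SUBVS
2: ✓ MOVVC  r4←0x28
3: ✓ CMP  NZCV=0000
4: · ADDEQ
5: ✓ MOVGT  r0←0xa5
6: ✓ ADDPL  r2←0x98
7: ✓ CMP  NZCV=1000
8: · MOVVS
9: ✓ SUBCC  r2←0xa7
10: ✓ SUBLS  r1←0x1e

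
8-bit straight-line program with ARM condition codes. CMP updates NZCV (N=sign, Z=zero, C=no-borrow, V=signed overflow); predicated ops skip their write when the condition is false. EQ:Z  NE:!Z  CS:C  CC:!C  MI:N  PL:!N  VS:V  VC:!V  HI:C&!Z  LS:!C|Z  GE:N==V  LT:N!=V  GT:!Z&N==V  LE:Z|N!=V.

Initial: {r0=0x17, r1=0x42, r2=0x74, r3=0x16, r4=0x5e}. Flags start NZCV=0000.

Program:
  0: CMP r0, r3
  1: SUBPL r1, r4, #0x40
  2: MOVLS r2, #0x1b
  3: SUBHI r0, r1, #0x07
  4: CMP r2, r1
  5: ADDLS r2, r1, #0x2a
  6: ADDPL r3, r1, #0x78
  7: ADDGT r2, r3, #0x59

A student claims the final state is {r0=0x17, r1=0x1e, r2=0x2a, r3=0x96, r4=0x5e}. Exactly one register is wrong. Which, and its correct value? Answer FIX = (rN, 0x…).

[0] flags=0010 → (cmp)
[1] flags=0010 PL?T → r1=0x1e
[2] flags=0010 LS?F → skip
[3] flags=0010 HI?T → r0=0x17
[4] flags=0010 → (cmp)
[5] flags=0010 LS?F → skip
[6] flags=0010 PL?T → r3=0x96
[7] flags=0010 GT?T → r2=0xef

FIX = (r2, 0xef)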